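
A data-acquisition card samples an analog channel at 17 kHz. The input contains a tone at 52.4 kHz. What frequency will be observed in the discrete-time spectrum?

52.4 kHz mod fs = 1.4 kHz.
1.4 kHz ≤ fs/2 = 8.5 kHz, appears at 1.4 kHz.

1.4 kHz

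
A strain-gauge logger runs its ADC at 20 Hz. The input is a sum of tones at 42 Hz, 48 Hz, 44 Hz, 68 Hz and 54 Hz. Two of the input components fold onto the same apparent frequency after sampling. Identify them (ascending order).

fs/2 = 10 Hz.
42 Hz mod fs = 2 Hz.
2 Hz ≤ fs/2 = 10 Hz, appears at 2 Hz.
48 Hz mod fs = 8 Hz.
8 Hz ≤ fs/2 = 10 Hz, appears at 8 Hz.
44 Hz mod fs = 4 Hz.
4 Hz ≤ fs/2 = 10 Hz, appears at 4 Hz.
68 Hz mod fs = 8 Hz.
8 Hz ≤ fs/2 = 10 Hz, appears at 8 Hz.
54 Hz mod fs = 14 Hz.
14 Hz > fs/2 = 10 Hz, folds to fs − 14 Hz = 6 Hz.
48 Hz and 68 Hz both map to 8 Hz.

48 Hz, 68 Hz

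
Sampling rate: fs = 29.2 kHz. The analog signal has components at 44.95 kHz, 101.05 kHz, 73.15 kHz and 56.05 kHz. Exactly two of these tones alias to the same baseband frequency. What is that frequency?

13.45 kHz

fs/2 = 14.6 kHz.
44.95 kHz mod fs = 15.75 kHz.
15.75 kHz > fs/2 = 14.6 kHz, folds to fs − 15.75 kHz = 13.45 kHz.
101.05 kHz mod fs = 13.45 kHz.
13.45 kHz ≤ fs/2 = 14.6 kHz, appears at 13.45 kHz.
73.15 kHz mod fs = 14.75 kHz.
14.75 kHz > fs/2 = 14.6 kHz, folds to fs − 14.75 kHz = 14.45 kHz.
56.05 kHz mod fs = 26.85 kHz.
26.85 kHz > fs/2 = 14.6 kHz, folds to fs − 26.85 kHz = 2.35 kHz.
44.95 kHz and 101.05 kHz both map to 13.45 kHz.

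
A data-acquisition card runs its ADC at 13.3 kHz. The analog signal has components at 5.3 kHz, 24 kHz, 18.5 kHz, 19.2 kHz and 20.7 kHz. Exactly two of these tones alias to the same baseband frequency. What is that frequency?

fs/2 = 6.65 kHz.
5.3 kHz ≤ fs/2 = 6.65 kHz, passes unchanged.
24 kHz mod fs = 10.7 kHz.
10.7 kHz > fs/2 = 6.65 kHz, folds to fs − 10.7 kHz = 2.6 kHz.
18.5 kHz mod fs = 5.2 kHz.
5.2 kHz ≤ fs/2 = 6.65 kHz, appears at 5.2 kHz.
19.2 kHz mod fs = 5.9 kHz.
5.9 kHz ≤ fs/2 = 6.65 kHz, appears at 5.9 kHz.
20.7 kHz mod fs = 7.4 kHz.
7.4 kHz > fs/2 = 6.65 kHz, folds to fs − 7.4 kHz = 5.9 kHz.
19.2 kHz and 20.7 kHz both map to 5.9 kHz.

5.9 kHz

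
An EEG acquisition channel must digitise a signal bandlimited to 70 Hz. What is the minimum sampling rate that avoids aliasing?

Nyquist rate = 2 × 70 Hz = 140 Hz.

140 Hz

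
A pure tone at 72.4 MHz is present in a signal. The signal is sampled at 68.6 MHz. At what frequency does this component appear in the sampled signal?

72.4 MHz mod fs = 3.8 MHz.
3.8 MHz ≤ fs/2 = 34.3 MHz, appears at 3.8 MHz.

3.8 MHz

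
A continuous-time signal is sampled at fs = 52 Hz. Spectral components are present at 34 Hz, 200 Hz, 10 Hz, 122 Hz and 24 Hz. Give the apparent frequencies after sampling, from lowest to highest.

8 Hz, 10 Hz, 18 Hz, 24 Hz

fs/2 = 26 Hz.
34 Hz > fs/2 = 26 Hz, folds to fs − 34 Hz = 18 Hz.
200 Hz mod fs = 44 Hz.
44 Hz > fs/2 = 26 Hz, folds to fs − 44 Hz = 8 Hz.
10 Hz ≤ fs/2 = 26 Hz, passes unchanged.
122 Hz mod fs = 18 Hz.
18 Hz ≤ fs/2 = 26 Hz, appears at 18 Hz.
24 Hz ≤ fs/2 = 26 Hz, passes unchanged.
Distinct values: {8 Hz, 10 Hz, 18 Hz, 24 Hz}.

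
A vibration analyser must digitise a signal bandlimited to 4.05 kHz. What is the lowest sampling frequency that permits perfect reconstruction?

Nyquist rate = 2 × 4.05 kHz = 8.1 kHz.

8.1 kHz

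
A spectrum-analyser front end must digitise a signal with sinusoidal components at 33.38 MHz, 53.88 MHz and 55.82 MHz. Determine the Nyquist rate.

111.64 MHz

Highest-frequency component: 55.82 MHz.
Nyquist rate = 2 × 55.82 MHz = 111.64 MHz.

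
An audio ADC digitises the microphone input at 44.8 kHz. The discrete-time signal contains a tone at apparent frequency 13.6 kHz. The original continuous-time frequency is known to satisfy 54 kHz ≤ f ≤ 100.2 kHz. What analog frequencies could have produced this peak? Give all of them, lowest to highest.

Frequencies that alias to 13.6 kHz are k·fs ± 13.6 kHz for integer k ≥ 0.
k=0: 13.6 kHz.
k=1: 31.2 kHz, 58.4 kHz.
k=2: 76 kHz, 103.2 kHz.
k=3: 120.8 kHz, 148 kHz.
Within [54 kHz, 100.2 kHz]: 58.4 kHz, 76 kHz.

58.4 kHz, 76 kHz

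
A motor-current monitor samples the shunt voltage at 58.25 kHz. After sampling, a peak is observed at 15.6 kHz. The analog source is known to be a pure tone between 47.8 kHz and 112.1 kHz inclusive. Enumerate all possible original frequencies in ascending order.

73.85 kHz, 100.9 kHz

Frequencies that alias to 15.6 kHz are k·fs ± 15.6 kHz for integer k ≥ 0.
k=0: 15.6 kHz.
k=1: 42.65 kHz, 73.85 kHz.
k=2: 100.9 kHz, 132.1 kHz.
k=3: 159.15 kHz, 190.35 kHz.
Within [47.8 kHz, 112.1 kHz]: 73.85 kHz, 100.9 kHz.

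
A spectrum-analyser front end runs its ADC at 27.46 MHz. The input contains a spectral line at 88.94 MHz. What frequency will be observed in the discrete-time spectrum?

88.94 MHz mod fs = 6.56 MHz.
6.56 MHz ≤ fs/2 = 13.73 MHz, appears at 6.56 MHz.

6.56 MHz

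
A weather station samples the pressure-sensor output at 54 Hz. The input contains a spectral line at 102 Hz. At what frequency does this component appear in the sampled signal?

6 Hz

102 Hz mod fs = 48 Hz.
48 Hz > fs/2 = 27 Hz, folds to fs − 48 Hz = 6 Hz.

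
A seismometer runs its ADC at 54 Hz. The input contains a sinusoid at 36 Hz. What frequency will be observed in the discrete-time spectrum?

36 Hz > fs/2 = 27 Hz, folds to fs − 36 Hz = 18 Hz.

18 Hz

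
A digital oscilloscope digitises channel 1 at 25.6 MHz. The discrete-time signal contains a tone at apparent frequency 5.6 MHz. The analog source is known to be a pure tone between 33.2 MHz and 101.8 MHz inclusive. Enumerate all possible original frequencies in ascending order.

45.6 MHz, 56.8 MHz, 71.2 MHz, 82.4 MHz, 96.8 MHz

Frequencies that alias to 5.6 MHz are k·fs ± 5.6 MHz for integer k ≥ 0.
k=0: 5.6 MHz.
k=1: 20 MHz, 31.2 MHz.
k=2: 45.6 MHz, 56.8 MHz.
k=3: 71.2 MHz, 82.4 MHz.
k=4: 96.8 MHz, 108 MHz.
k=5: 122.4 MHz, 133.6 MHz.
Within [33.2 MHz, 101.8 MHz]: 45.6 MHz, 56.8 MHz, 71.2 MHz, 82.4 MHz, 96.8 MHz.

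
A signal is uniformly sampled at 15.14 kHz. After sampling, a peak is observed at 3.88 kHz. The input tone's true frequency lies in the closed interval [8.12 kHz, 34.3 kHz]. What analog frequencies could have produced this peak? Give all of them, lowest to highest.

11.26 kHz, 19.02 kHz, 26.4 kHz, 34.16 kHz

Frequencies that alias to 3.88 kHz are k·fs ± 3.88 kHz for integer k ≥ 0.
k=0: 3.88 kHz.
k=1: 11.26 kHz, 19.02 kHz.
k=2: 26.4 kHz, 34.16 kHz.
k=3: 41.54 kHz, 49.3 kHz.
Within [8.12 kHz, 34.3 kHz]: 11.26 kHz, 19.02 kHz, 26.4 kHz, 34.16 kHz.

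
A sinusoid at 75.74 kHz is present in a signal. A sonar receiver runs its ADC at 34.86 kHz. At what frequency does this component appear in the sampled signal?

6.02 kHz

75.74 kHz mod fs = 6.02 kHz.
6.02 kHz ≤ fs/2 = 17.43 kHz, appears at 6.02 kHz.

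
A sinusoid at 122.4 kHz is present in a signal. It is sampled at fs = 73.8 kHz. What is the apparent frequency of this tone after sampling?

25.2 kHz

122.4 kHz mod fs = 48.6 kHz.
48.6 kHz > fs/2 = 36.9 kHz, folds to fs − 48.6 kHz = 25.2 kHz.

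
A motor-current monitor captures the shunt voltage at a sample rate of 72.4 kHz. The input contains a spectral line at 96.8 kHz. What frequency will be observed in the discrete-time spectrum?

96.8 kHz mod fs = 24.4 kHz.
24.4 kHz ≤ fs/2 = 36.2 kHz, appears at 24.4 kHz.

24.4 kHz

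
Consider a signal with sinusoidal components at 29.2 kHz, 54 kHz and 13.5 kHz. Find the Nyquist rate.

Highest-frequency component: 54 kHz.
Nyquist rate = 2 × 54 kHz = 108 kHz.

108 kHz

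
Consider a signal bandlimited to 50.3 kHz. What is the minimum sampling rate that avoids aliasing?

100.6 kHz

Nyquist rate = 2 × 50.3 kHz = 100.6 kHz.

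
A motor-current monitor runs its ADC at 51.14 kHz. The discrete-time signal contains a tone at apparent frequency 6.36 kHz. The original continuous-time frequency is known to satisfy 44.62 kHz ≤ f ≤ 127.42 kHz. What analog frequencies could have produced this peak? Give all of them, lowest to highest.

44.78 kHz, 57.5 kHz, 95.92 kHz, 108.64 kHz

Frequencies that alias to 6.36 kHz are k·fs ± 6.36 kHz for integer k ≥ 0.
k=0: 6.36 kHz.
k=1: 44.78 kHz, 57.5 kHz.
k=2: 95.92 kHz, 108.64 kHz.
k=3: 147.06 kHz, 159.78 kHz.
Within [44.62 kHz, 127.42 kHz]: 44.78 kHz, 57.5 kHz, 95.92 kHz, 108.64 kHz.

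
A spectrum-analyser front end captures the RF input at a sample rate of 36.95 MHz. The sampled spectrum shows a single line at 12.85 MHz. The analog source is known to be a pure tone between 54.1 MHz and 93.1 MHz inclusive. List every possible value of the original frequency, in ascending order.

61.05 MHz, 86.75 MHz

Frequencies that alias to 12.85 MHz are k·fs ± 12.85 MHz for integer k ≥ 0.
k=0: 12.85 MHz.
k=1: 24.1 MHz, 49.8 MHz.
k=2: 61.05 MHz, 86.75 MHz.
k=3: 98 MHz, 123.7 MHz.
Within [54.1 MHz, 93.1 MHz]: 61.05 MHz, 86.75 MHz.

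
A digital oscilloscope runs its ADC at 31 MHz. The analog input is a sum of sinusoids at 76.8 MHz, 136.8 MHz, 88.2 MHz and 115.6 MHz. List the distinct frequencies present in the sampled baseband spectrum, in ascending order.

4.8 MHz, 8.4 MHz, 12.8 MHz, 14.8 MHz

fs/2 = 15.5 MHz.
76.8 MHz mod fs = 14.8 MHz.
14.8 MHz ≤ fs/2 = 15.5 MHz, appears at 14.8 MHz.
136.8 MHz mod fs = 12.8 MHz.
12.8 MHz ≤ fs/2 = 15.5 MHz, appears at 12.8 MHz.
88.2 MHz mod fs = 26.2 MHz.
26.2 MHz > fs/2 = 15.5 MHz, folds to fs − 26.2 MHz = 4.8 MHz.
115.6 MHz mod fs = 22.6 MHz.
22.6 MHz > fs/2 = 15.5 MHz, folds to fs − 22.6 MHz = 8.4 MHz.
Distinct values: {4.8 MHz, 8.4 MHz, 12.8 MHz, 14.8 MHz}.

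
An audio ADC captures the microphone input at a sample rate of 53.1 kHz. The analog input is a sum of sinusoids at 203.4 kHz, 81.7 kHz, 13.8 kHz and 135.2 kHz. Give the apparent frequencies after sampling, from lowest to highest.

9 kHz, 13.8 kHz, 24.1 kHz, 24.5 kHz

fs/2 = 26.55 kHz.
203.4 kHz mod fs = 44.1 kHz.
44.1 kHz > fs/2 = 26.55 kHz, folds to fs − 44.1 kHz = 9 kHz.
81.7 kHz mod fs = 28.6 kHz.
28.6 kHz > fs/2 = 26.55 kHz, folds to fs − 28.6 kHz = 24.5 kHz.
13.8 kHz ≤ fs/2 = 26.55 kHz, passes unchanged.
135.2 kHz mod fs = 29 kHz.
29 kHz > fs/2 = 26.55 kHz, folds to fs − 29 kHz = 24.1 kHz.
Distinct values: {9 kHz, 13.8 kHz, 24.1 kHz, 24.5 kHz}.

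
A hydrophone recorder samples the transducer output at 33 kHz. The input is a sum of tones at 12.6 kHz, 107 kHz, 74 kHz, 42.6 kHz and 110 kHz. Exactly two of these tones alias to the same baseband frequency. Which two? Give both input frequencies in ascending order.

74 kHz, 107 kHz

fs/2 = 16.5 kHz.
12.6 kHz ≤ fs/2 = 16.5 kHz, passes unchanged.
107 kHz mod fs = 8 kHz.
8 kHz ≤ fs/2 = 16.5 kHz, appears at 8 kHz.
74 kHz mod fs = 8 kHz.
8 kHz ≤ fs/2 = 16.5 kHz, appears at 8 kHz.
42.6 kHz mod fs = 9.6 kHz.
9.6 kHz ≤ fs/2 = 16.5 kHz, appears at 9.6 kHz.
110 kHz mod fs = 11 kHz.
11 kHz ≤ fs/2 = 16.5 kHz, appears at 11 kHz.
74 kHz and 107 kHz both map to 8 kHz.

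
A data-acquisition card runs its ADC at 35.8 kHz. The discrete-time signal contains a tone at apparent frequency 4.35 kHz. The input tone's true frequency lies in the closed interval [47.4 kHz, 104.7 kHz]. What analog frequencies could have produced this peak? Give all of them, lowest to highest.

Frequencies that alias to 4.35 kHz are k·fs ± 4.35 kHz for integer k ≥ 0.
k=0: 4.35 kHz.
k=1: 31.45 kHz, 40.15 kHz.
k=2: 67.25 kHz, 75.95 kHz.
k=3: 103.05 kHz, 111.75 kHz.
k=4: 138.85 kHz, 147.55 kHz.
Within [47.4 kHz, 104.7 kHz]: 67.25 kHz, 75.95 kHz, 103.05 kHz.

67.25 kHz, 75.95 kHz, 103.05 kHz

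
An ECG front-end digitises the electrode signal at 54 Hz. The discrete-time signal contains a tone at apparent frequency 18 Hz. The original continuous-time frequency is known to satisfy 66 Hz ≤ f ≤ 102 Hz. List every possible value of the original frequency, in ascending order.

72 Hz, 90 Hz

Frequencies that alias to 18 Hz are k·fs ± 18 Hz for integer k ≥ 0.
k=0: 18 Hz.
k=1: 36 Hz, 72 Hz.
k=2: 90 Hz, 126 Hz.
k=3: 144 Hz, 180 Hz.
Within [66 Hz, 102 Hz]: 72 Hz, 90 Hz.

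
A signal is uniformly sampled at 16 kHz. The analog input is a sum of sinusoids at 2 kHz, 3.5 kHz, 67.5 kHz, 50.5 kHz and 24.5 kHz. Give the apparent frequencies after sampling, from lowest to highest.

2 kHz, 2.5 kHz, 3.5 kHz, 7.5 kHz

fs/2 = 8 kHz.
2 kHz ≤ fs/2 = 8 kHz, passes unchanged.
3.5 kHz ≤ fs/2 = 8 kHz, passes unchanged.
67.5 kHz mod fs = 3.5 kHz.
3.5 kHz ≤ fs/2 = 8 kHz, appears at 3.5 kHz.
50.5 kHz mod fs = 2.5 kHz.
2.5 kHz ≤ fs/2 = 8 kHz, appears at 2.5 kHz.
24.5 kHz mod fs = 8.5 kHz.
8.5 kHz > fs/2 = 8 kHz, folds to fs − 8.5 kHz = 7.5 kHz.
Distinct values: {2 kHz, 2.5 kHz, 3.5 kHz, 7.5 kHz}.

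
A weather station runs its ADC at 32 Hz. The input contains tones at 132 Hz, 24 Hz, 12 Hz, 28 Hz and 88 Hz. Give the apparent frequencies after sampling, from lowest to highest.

fs/2 = 16 Hz.
132 Hz mod fs = 4 Hz.
4 Hz ≤ fs/2 = 16 Hz, appears at 4 Hz.
24 Hz > fs/2 = 16 Hz, folds to fs − 24 Hz = 8 Hz.
12 Hz ≤ fs/2 = 16 Hz, passes unchanged.
28 Hz > fs/2 = 16 Hz, folds to fs − 28 Hz = 4 Hz.
88 Hz mod fs = 24 Hz.
24 Hz > fs/2 = 16 Hz, folds to fs − 24 Hz = 8 Hz.
Distinct values: {4 Hz, 8 Hz, 12 Hz}.

4 Hz, 8 Hz, 12 Hz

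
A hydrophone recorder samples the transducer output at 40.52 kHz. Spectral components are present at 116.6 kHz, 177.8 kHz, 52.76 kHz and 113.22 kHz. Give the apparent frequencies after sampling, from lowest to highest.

fs/2 = 20.26 kHz.
116.6 kHz mod fs = 35.56 kHz.
35.56 kHz > fs/2 = 20.26 kHz, folds to fs − 35.56 kHz = 4.96 kHz.
177.8 kHz mod fs = 15.72 kHz.
15.72 kHz ≤ fs/2 = 20.26 kHz, appears at 15.72 kHz.
52.76 kHz mod fs = 12.24 kHz.
12.24 kHz ≤ fs/2 = 20.26 kHz, appears at 12.24 kHz.
113.22 kHz mod fs = 32.18 kHz.
32.18 kHz > fs/2 = 20.26 kHz, folds to fs − 32.18 kHz = 8.34 kHz.
Distinct values: {4.96 kHz, 8.34 kHz, 12.24 kHz, 15.72 kHz}.

4.96 kHz, 8.34 kHz, 12.24 kHz, 15.72 kHz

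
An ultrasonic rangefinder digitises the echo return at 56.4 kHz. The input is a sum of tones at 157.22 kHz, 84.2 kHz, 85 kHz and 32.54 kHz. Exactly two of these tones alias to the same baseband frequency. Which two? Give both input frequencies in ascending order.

fs/2 = 28.2 kHz.
157.22 kHz mod fs = 44.42 kHz.
44.42 kHz > fs/2 = 28.2 kHz, folds to fs − 44.42 kHz = 11.98 kHz.
84.2 kHz mod fs = 27.8 kHz.
27.8 kHz ≤ fs/2 = 28.2 kHz, appears at 27.8 kHz.
85 kHz mod fs = 28.6 kHz.
28.6 kHz > fs/2 = 28.2 kHz, folds to fs − 28.6 kHz = 27.8 kHz.
32.54 kHz > fs/2 = 28.2 kHz, folds to fs − 32.54 kHz = 23.86 kHz.
84.2 kHz and 85 kHz both map to 27.8 kHz.

84.2 kHz, 85 kHz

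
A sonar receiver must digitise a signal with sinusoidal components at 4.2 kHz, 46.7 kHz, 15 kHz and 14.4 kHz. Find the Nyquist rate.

93.4 kHz

Highest-frequency component: 46.7 kHz.
Nyquist rate = 2 × 46.7 kHz = 93.4 kHz.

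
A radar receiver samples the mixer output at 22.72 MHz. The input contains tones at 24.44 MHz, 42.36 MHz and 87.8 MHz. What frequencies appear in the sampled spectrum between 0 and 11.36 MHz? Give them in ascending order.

fs/2 = 11.36 MHz.
24.44 MHz mod fs = 1.72 MHz.
1.72 MHz ≤ fs/2 = 11.36 MHz, appears at 1.72 MHz.
42.36 MHz mod fs = 19.64 MHz.
19.64 MHz > fs/2 = 11.36 MHz, folds to fs − 19.64 MHz = 3.08 MHz.
87.8 MHz mod fs = 19.64 MHz.
19.64 MHz > fs/2 = 11.36 MHz, folds to fs − 19.64 MHz = 3.08 MHz.
Distinct values: {1.72 MHz, 3.08 MHz}.

1.72 MHz, 3.08 MHz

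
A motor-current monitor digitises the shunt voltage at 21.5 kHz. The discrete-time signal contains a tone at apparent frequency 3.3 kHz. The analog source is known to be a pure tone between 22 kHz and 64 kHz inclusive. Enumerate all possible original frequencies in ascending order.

Frequencies that alias to 3.3 kHz are k·fs ± 3.3 kHz for integer k ≥ 0.
k=0: 3.3 kHz.
k=1: 18.2 kHz, 24.8 kHz.
k=2: 39.7 kHz, 46.3 kHz.
k=3: 61.2 kHz, 67.8 kHz.
k=4: 82.7 kHz, 89.3 kHz.
Within [22 kHz, 64 kHz]: 24.8 kHz, 39.7 kHz, 46.3 kHz, 61.2 kHz.

24.8 kHz, 39.7 kHz, 46.3 kHz, 61.2 kHz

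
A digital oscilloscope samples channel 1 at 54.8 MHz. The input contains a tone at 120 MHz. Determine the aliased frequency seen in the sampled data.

120 MHz mod fs = 10.4 MHz.
10.4 MHz ≤ fs/2 = 27.4 MHz, appears at 10.4 MHz.

10.4 MHz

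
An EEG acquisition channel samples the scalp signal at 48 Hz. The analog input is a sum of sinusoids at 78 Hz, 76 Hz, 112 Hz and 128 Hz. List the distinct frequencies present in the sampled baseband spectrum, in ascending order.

16 Hz, 18 Hz, 20 Hz

fs/2 = 24 Hz.
78 Hz mod fs = 30 Hz.
30 Hz > fs/2 = 24 Hz, folds to fs − 30 Hz = 18 Hz.
76 Hz mod fs = 28 Hz.
28 Hz > fs/2 = 24 Hz, folds to fs − 28 Hz = 20 Hz.
112 Hz mod fs = 16 Hz.
16 Hz ≤ fs/2 = 24 Hz, appears at 16 Hz.
128 Hz mod fs = 32 Hz.
32 Hz > fs/2 = 24 Hz, folds to fs − 32 Hz = 16 Hz.
Distinct values: {16 Hz, 18 Hz, 20 Hz}.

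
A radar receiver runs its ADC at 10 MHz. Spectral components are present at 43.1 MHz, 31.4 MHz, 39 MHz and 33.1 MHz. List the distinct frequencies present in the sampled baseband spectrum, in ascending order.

fs/2 = 5 MHz.
43.1 MHz mod fs = 3.1 MHz.
3.1 MHz ≤ fs/2 = 5 MHz, appears at 3.1 MHz.
31.4 MHz mod fs = 1.4 MHz.
1.4 MHz ≤ fs/2 = 5 MHz, appears at 1.4 MHz.
39 MHz mod fs = 9 MHz.
9 MHz > fs/2 = 5 MHz, folds to fs − 9 MHz = 1 MHz.
33.1 MHz mod fs = 3.1 MHz.
3.1 MHz ≤ fs/2 = 5 MHz, appears at 3.1 MHz.
Distinct values: {1 MHz, 1.4 MHz, 3.1 MHz}.

1 MHz, 1.4 MHz, 3.1 MHz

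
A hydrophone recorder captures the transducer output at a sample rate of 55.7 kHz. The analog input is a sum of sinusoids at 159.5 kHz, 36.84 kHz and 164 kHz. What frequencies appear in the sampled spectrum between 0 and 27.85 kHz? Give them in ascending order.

3.1 kHz, 7.6 kHz, 18.86 kHz

fs/2 = 27.85 kHz.
159.5 kHz mod fs = 48.1 kHz.
48.1 kHz > fs/2 = 27.85 kHz, folds to fs − 48.1 kHz = 7.6 kHz.
36.84 kHz > fs/2 = 27.85 kHz, folds to fs − 36.84 kHz = 18.86 kHz.
164 kHz mod fs = 52.6 kHz.
52.6 kHz > fs/2 = 27.85 kHz, folds to fs − 52.6 kHz = 3.1 kHz.
Distinct values: {3.1 kHz, 7.6 kHz, 18.86 kHz}.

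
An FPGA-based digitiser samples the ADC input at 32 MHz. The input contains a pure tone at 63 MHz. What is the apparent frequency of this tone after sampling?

63 MHz mod fs = 31 MHz.
31 MHz > fs/2 = 16 MHz, folds to fs − 31 MHz = 1 MHz.

1 MHz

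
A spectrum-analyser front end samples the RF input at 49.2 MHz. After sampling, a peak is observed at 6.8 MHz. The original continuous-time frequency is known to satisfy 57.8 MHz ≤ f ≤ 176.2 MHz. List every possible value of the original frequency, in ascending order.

Frequencies that alias to 6.8 MHz are k·fs ± 6.8 MHz for integer k ≥ 0.
k=0: 6.8 MHz.
k=1: 42.4 MHz, 56 MHz.
k=2: 91.6 MHz, 105.2 MHz.
k=3: 140.8 MHz, 154.4 MHz.
k=4: 190 MHz, 203.6 MHz.
Within [57.8 MHz, 176.2 MHz]: 91.6 MHz, 105.2 MHz, 140.8 MHz, 154.4 MHz.

91.6 MHz, 105.2 MHz, 140.8 MHz, 154.4 MHz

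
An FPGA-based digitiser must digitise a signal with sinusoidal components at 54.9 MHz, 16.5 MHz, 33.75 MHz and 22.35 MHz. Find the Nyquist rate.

Highest-frequency component: 54.9 MHz.
Nyquist rate = 2 × 54.9 MHz = 109.8 MHz.

109.8 MHz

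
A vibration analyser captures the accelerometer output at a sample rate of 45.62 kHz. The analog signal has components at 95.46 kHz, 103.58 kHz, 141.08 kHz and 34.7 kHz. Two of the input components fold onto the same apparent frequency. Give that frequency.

fs/2 = 22.81 kHz.
95.46 kHz mod fs = 4.22 kHz.
4.22 kHz ≤ fs/2 = 22.81 kHz, appears at 4.22 kHz.
103.58 kHz mod fs = 12.34 kHz.
12.34 kHz ≤ fs/2 = 22.81 kHz, appears at 12.34 kHz.
141.08 kHz mod fs = 4.22 kHz.
4.22 kHz ≤ fs/2 = 22.81 kHz, appears at 4.22 kHz.
34.7 kHz > fs/2 = 22.81 kHz, folds to fs − 34.7 kHz = 10.92 kHz.
95.46 kHz and 141.08 kHz both map to 4.22 kHz.

4.22 kHz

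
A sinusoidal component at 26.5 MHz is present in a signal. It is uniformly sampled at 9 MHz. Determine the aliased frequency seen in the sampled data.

26.5 MHz mod fs = 8.5 MHz.
8.5 MHz > fs/2 = 4.5 MHz, folds to fs − 8.5 MHz = 0.5 MHz.

0.5 MHz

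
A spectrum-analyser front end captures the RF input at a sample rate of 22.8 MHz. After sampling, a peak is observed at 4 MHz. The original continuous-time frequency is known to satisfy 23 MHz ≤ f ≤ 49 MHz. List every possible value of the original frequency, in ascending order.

26.8 MHz, 41.6 MHz

Frequencies that alias to 4 MHz are k·fs ± 4 MHz for integer k ≥ 0.
k=0: 4 MHz.
k=1: 18.8 MHz, 26.8 MHz.
k=2: 41.6 MHz, 49.6 MHz.
k=3: 64.4 MHz, 72.4 MHz.
Within [23 MHz, 49 MHz]: 26.8 MHz, 41.6 MHz.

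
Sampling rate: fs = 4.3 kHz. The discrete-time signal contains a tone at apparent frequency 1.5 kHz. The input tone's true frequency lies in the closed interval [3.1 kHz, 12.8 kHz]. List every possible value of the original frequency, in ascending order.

5.8 kHz, 7.1 kHz, 10.1 kHz, 11.4 kHz

Frequencies that alias to 1.5 kHz are k·fs ± 1.5 kHz for integer k ≥ 0.
k=0: 1.5 kHz.
k=1: 2.8 kHz, 5.8 kHz.
k=2: 7.1 kHz, 10.1 kHz.
k=3: 11.4 kHz, 14.4 kHz.
k=4: 15.7 kHz, 18.7 kHz.
Within [3.1 kHz, 12.8 kHz]: 5.8 kHz, 7.1 kHz, 10.1 kHz, 11.4 kHz.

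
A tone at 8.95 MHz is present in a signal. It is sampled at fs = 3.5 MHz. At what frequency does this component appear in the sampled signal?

1.55 MHz

8.95 MHz mod fs = 1.95 MHz.
1.95 MHz > fs/2 = 1.75 MHz, folds to fs − 1.95 MHz = 1.55 MHz.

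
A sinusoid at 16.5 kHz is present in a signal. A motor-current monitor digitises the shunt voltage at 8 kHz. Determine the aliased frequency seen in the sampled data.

0.5 kHz

16.5 kHz mod fs = 0.5 kHz.
0.5 kHz ≤ fs/2 = 4 kHz, appears at 0.5 kHz.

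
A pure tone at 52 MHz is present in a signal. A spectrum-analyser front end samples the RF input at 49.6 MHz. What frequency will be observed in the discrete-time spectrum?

2.4 MHz

52 MHz mod fs = 2.4 MHz.
2.4 MHz ≤ fs/2 = 24.8 MHz, appears at 2.4 MHz.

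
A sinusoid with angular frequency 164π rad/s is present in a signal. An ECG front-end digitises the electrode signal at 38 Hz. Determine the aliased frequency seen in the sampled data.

6 Hz

ω = 164π rad/s → f = ω/(2π) = 82 Hz.
82 Hz mod fs = 6 Hz.
6 Hz ≤ fs/2 = 19 Hz, appears at 6 Hz.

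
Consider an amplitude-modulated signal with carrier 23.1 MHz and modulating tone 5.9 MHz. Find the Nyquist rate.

AM sidebands sit at fc ± fm = 17.2 MHz and 29 MHz.
Highest-frequency component: 29 MHz.
Nyquist rate = 2 × 29 MHz = 58 MHz.

58 MHz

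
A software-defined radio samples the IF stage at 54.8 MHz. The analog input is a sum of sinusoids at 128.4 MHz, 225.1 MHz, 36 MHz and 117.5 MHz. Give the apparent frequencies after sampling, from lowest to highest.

5.9 MHz, 7.9 MHz, 18.8 MHz

fs/2 = 27.4 MHz.
128.4 MHz mod fs = 18.8 MHz.
18.8 MHz ≤ fs/2 = 27.4 MHz, appears at 18.8 MHz.
225.1 MHz mod fs = 5.9 MHz.
5.9 MHz ≤ fs/2 = 27.4 MHz, appears at 5.9 MHz.
36 MHz > fs/2 = 27.4 MHz, folds to fs − 36 MHz = 18.8 MHz.
117.5 MHz mod fs = 7.9 MHz.
7.9 MHz ≤ fs/2 = 27.4 MHz, appears at 7.9 MHz.
Distinct values: {5.9 MHz, 7.9 MHz, 18.8 MHz}.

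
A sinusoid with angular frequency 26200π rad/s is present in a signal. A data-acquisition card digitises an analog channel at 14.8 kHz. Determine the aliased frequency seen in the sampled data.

1.7 kHz

ω = 26200π rad/s → f = ω/(2π) = 13100 Hz = 13.1 kHz.
13.1 kHz > fs/2 = 7.4 kHz, folds to fs − 13.1 kHz = 1.7 kHz.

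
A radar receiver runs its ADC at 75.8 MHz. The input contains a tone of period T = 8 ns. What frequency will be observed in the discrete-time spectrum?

T = 8 ns → f = 1/T = 125 MHz.
125 MHz mod fs = 49.2 MHz.
49.2 MHz > fs/2 = 37.9 MHz, folds to fs − 49.2 MHz = 26.6 MHz.

26.6 MHz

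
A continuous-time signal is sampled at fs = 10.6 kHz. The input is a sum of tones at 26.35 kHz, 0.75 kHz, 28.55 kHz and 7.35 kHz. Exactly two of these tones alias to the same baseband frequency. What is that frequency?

3.25 kHz

fs/2 = 5.3 kHz.
26.35 kHz mod fs = 5.15 kHz.
5.15 kHz ≤ fs/2 = 5.3 kHz, appears at 5.15 kHz.
0.75 kHz ≤ fs/2 = 5.3 kHz, passes unchanged.
28.55 kHz mod fs = 7.35 kHz.
7.35 kHz > fs/2 = 5.3 kHz, folds to fs − 7.35 kHz = 3.25 kHz.
7.35 kHz > fs/2 = 5.3 kHz, folds to fs − 7.35 kHz = 3.25 kHz.
7.35 kHz and 28.55 kHz both map to 3.25 kHz.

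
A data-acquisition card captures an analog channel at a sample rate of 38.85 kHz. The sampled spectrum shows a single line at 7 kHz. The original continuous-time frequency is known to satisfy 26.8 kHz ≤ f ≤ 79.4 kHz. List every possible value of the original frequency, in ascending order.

31.85 kHz, 45.85 kHz, 70.7 kHz

Frequencies that alias to 7 kHz are k·fs ± 7 kHz for integer k ≥ 0.
k=0: 7 kHz.
k=1: 31.85 kHz, 45.85 kHz.
k=2: 70.7 kHz, 84.7 kHz.
k=3: 109.55 kHz, 123.55 kHz.
Within [26.8 kHz, 79.4 kHz]: 31.85 kHz, 45.85 kHz, 70.7 kHz.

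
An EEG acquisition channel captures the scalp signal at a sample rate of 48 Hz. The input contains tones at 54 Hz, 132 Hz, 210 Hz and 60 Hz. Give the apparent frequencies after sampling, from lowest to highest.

fs/2 = 24 Hz.
54 Hz mod fs = 6 Hz.
6 Hz ≤ fs/2 = 24 Hz, appears at 6 Hz.
132 Hz mod fs = 36 Hz.
36 Hz > fs/2 = 24 Hz, folds to fs − 36 Hz = 12 Hz.
210 Hz mod fs = 18 Hz.
18 Hz ≤ fs/2 = 24 Hz, appears at 18 Hz.
60 Hz mod fs = 12 Hz.
12 Hz ≤ fs/2 = 24 Hz, appears at 12 Hz.
Distinct values: {6 Hz, 12 Hz, 18 Hz}.

6 Hz, 12 Hz, 18 Hz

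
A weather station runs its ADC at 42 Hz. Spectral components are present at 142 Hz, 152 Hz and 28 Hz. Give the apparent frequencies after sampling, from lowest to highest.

14 Hz, 16 Hz

fs/2 = 21 Hz.
142 Hz mod fs = 16 Hz.
16 Hz ≤ fs/2 = 21 Hz, appears at 16 Hz.
152 Hz mod fs = 26 Hz.
26 Hz > fs/2 = 21 Hz, folds to fs − 26 Hz = 16 Hz.
28 Hz > fs/2 = 21 Hz, folds to fs − 28 Hz = 14 Hz.
Distinct values: {14 Hz, 16 Hz}.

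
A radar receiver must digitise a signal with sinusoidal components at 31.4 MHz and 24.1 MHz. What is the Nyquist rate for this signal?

Highest-frequency component: 31.4 MHz.
Nyquist rate = 2 × 31.4 MHz = 62.8 MHz.

62.8 MHz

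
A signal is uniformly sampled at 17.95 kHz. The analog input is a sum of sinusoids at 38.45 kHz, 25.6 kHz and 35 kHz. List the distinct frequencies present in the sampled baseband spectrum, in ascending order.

fs/2 = 8.975 kHz.
38.45 kHz mod fs = 2.55 kHz.
2.55 kHz ≤ fs/2 = 8.975 kHz, appears at 2.55 kHz.
25.6 kHz mod fs = 7.65 kHz.
7.65 kHz ≤ fs/2 = 8.975 kHz, appears at 7.65 kHz.
35 kHz mod fs = 17.05 kHz.
17.05 kHz > fs/2 = 8.975 kHz, folds to fs − 17.05 kHz = 0.9 kHz.
Distinct values: {0.9 kHz, 2.55 kHz, 7.65 kHz}.

0.9 kHz, 2.55 kHz, 7.65 kHz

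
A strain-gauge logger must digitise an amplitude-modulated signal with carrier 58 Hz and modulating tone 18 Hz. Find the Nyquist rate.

AM sidebands sit at fc ± fm = 40 Hz and 76 Hz.
Highest-frequency component: 76 Hz.
Nyquist rate = 2 × 76 Hz = 152 Hz.

152 Hz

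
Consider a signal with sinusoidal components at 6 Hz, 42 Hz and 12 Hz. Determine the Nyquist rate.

84 Hz

Highest-frequency component: 42 Hz.
Nyquist rate = 2 × 42 Hz = 84 Hz.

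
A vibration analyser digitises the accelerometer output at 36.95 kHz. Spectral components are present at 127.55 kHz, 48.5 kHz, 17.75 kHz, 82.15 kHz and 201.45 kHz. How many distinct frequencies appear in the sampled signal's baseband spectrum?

fs/2 = 18.475 kHz.
127.55 kHz mod fs = 16.7 kHz.
16.7 kHz ≤ fs/2 = 18.475 kHz, appears at 16.7 kHz.
48.5 kHz mod fs = 11.55 kHz.
11.55 kHz ≤ fs/2 = 18.475 kHz, appears at 11.55 kHz.
17.75 kHz ≤ fs/2 = 18.475 kHz, passes unchanged.
82.15 kHz mod fs = 8.25 kHz.
8.25 kHz ≤ fs/2 = 18.475 kHz, appears at 8.25 kHz.
201.45 kHz mod fs = 16.7 kHz.
16.7 kHz ≤ fs/2 = 18.475 kHz, appears at 16.7 kHz.
Distinct values: {8.25 kHz, 11.55 kHz, 16.7 kHz, 17.75 kHz} → 4.

4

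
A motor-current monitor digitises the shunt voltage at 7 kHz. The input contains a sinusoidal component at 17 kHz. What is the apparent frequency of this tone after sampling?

3 kHz

17 kHz mod fs = 3 kHz.
3 kHz ≤ fs/2 = 3.5 kHz, appears at 3 kHz.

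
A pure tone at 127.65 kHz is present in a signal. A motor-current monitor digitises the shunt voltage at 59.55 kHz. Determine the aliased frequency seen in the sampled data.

8.55 kHz

127.65 kHz mod fs = 8.55 kHz.
8.55 kHz ≤ fs/2 = 29.775 kHz, appears at 8.55 kHz.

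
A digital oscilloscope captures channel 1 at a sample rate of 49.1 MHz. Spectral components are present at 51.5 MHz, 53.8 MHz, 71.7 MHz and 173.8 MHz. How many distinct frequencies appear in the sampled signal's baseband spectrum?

fs/2 = 24.55 MHz.
51.5 MHz mod fs = 2.4 MHz.
2.4 MHz ≤ fs/2 = 24.55 MHz, appears at 2.4 MHz.
53.8 MHz mod fs = 4.7 MHz.
4.7 MHz ≤ fs/2 = 24.55 MHz, appears at 4.7 MHz.
71.7 MHz mod fs = 22.6 MHz.
22.6 MHz ≤ fs/2 = 24.55 MHz, appears at 22.6 MHz.
173.8 MHz mod fs = 26.5 MHz.
26.5 MHz > fs/2 = 24.55 MHz, folds to fs − 26.5 MHz = 22.6 MHz.
Distinct values: {2.4 MHz, 4.7 MHz, 22.6 MHz} → 3.

3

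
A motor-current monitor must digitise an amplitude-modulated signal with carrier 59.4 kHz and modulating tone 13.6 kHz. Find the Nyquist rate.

146 kHz

AM sidebands sit at fc ± fm = 45.8 kHz and 73 kHz.
Highest-frequency component: 73 kHz.
Nyquist rate = 2 × 73 kHz = 146 kHz.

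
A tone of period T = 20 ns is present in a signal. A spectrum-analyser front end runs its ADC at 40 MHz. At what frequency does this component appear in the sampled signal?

10 MHz

T = 20 ns → f = 1/T = 50 MHz.
50 MHz mod fs = 10 MHz.
10 MHz ≤ fs/2 = 20 MHz, appears at 10 MHz.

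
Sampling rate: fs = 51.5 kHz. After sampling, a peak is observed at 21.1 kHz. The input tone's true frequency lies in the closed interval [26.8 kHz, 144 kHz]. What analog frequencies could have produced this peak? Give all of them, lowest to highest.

Frequencies that alias to 21.1 kHz are k·fs ± 21.1 kHz for integer k ≥ 0.
k=0: 21.1 kHz.
k=1: 30.4 kHz, 72.6 kHz.
k=2: 81.9 kHz, 124.1 kHz.
k=3: 133.4 kHz, 175.6 kHz.
k=4: 184.9 kHz, 227.1 kHz.
Within [26.8 kHz, 144 kHz]: 30.4 kHz, 72.6 kHz, 81.9 kHz, 124.1 kHz, 133.4 kHz.

30.4 kHz, 72.6 kHz, 81.9 kHz, 124.1 kHz, 133.4 kHz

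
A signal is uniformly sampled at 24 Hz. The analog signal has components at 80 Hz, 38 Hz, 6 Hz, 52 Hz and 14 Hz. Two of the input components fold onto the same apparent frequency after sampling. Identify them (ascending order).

fs/2 = 12 Hz.
80 Hz mod fs = 8 Hz.
8 Hz ≤ fs/2 = 12 Hz, appears at 8 Hz.
38 Hz mod fs = 14 Hz.
14 Hz > fs/2 = 12 Hz, folds to fs − 14 Hz = 10 Hz.
6 Hz ≤ fs/2 = 12 Hz, passes unchanged.
52 Hz mod fs = 4 Hz.
4 Hz ≤ fs/2 = 12 Hz, appears at 4 Hz.
14 Hz > fs/2 = 12 Hz, folds to fs − 14 Hz = 10 Hz.
14 Hz and 38 Hz both map to 10 Hz.

14 Hz, 38 Hz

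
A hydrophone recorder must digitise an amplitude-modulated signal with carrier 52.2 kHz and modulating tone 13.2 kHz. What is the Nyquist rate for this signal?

130.8 kHz

AM sidebands sit at fc ± fm = 39 kHz and 65.4 kHz.
Highest-frequency component: 65.4 kHz.
Nyquist rate = 2 × 65.4 kHz = 130.8 kHz.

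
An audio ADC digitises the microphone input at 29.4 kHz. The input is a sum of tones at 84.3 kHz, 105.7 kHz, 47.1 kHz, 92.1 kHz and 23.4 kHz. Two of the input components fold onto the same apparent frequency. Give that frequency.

fs/2 = 14.7 kHz.
84.3 kHz mod fs = 25.5 kHz.
25.5 kHz > fs/2 = 14.7 kHz, folds to fs − 25.5 kHz = 3.9 kHz.
105.7 kHz mod fs = 17.5 kHz.
17.5 kHz > fs/2 = 14.7 kHz, folds to fs − 17.5 kHz = 11.9 kHz.
47.1 kHz mod fs = 17.7 kHz.
17.7 kHz > fs/2 = 14.7 kHz, folds to fs − 17.7 kHz = 11.7 kHz.
92.1 kHz mod fs = 3.9 kHz.
3.9 kHz ≤ fs/2 = 14.7 kHz, appears at 3.9 kHz.
23.4 kHz > fs/2 = 14.7 kHz, folds to fs − 23.4 kHz = 6 kHz.
84.3 kHz and 92.1 kHz both map to 3.9 kHz.

3.9 kHz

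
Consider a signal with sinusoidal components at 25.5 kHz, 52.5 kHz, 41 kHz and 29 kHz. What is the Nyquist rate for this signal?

105 kHz

Highest-frequency component: 52.5 kHz.
Nyquist rate = 2 × 52.5 kHz = 105 kHz.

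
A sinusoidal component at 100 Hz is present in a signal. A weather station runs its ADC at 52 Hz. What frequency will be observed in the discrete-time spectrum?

4 Hz

100 Hz mod fs = 48 Hz.
48 Hz > fs/2 = 26 Hz, folds to fs − 48 Hz = 4 Hz.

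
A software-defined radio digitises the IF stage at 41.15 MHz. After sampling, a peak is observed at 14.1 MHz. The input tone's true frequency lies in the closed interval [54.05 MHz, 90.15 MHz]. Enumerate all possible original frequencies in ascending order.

Frequencies that alias to 14.1 MHz are k·fs ± 14.1 MHz for integer k ≥ 0.
k=0: 14.1 MHz.
k=1: 27.05 MHz, 55.25 MHz.
k=2: 68.2 MHz, 96.4 MHz.
k=3: 109.35 MHz, 137.55 MHz.
Within [54.05 MHz, 90.15 MHz]: 55.25 MHz, 68.2 MHz.

55.25 MHz, 68.2 MHz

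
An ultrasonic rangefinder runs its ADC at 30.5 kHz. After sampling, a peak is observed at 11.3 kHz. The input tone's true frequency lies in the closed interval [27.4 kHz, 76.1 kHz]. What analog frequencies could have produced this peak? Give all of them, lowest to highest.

Frequencies that alias to 11.3 kHz are k·fs ± 11.3 kHz for integer k ≥ 0.
k=0: 11.3 kHz.
k=1: 19.2 kHz, 41.8 kHz.
k=2: 49.7 kHz, 72.3 kHz.
k=3: 80.2 kHz, 102.8 kHz.
Within [27.4 kHz, 76.1 kHz]: 41.8 kHz, 49.7 kHz, 72.3 kHz.

41.8 kHz, 49.7 kHz, 72.3 kHz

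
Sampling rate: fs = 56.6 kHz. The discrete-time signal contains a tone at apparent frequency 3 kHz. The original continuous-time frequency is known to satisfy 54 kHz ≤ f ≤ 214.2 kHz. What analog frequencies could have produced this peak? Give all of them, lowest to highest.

Frequencies that alias to 3 kHz are k·fs ± 3 kHz for integer k ≥ 0.
k=0: 3 kHz.
k=1: 53.6 kHz, 59.6 kHz.
k=2: 110.2 kHz, 116.2 kHz.
k=3: 166.8 kHz, 172.8 kHz.
k=4: 223.4 kHz, 229.4 kHz.
Within [54 kHz, 214.2 kHz]: 59.6 kHz, 110.2 kHz, 116.2 kHz, 166.8 kHz, 172.8 kHz.

59.6 kHz, 110.2 kHz, 116.2 kHz, 166.8 kHz, 172.8 kHz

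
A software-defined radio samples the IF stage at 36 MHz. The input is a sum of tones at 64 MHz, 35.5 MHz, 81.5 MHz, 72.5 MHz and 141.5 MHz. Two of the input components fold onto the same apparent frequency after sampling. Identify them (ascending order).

35.5 MHz, 72.5 MHz

fs/2 = 18 MHz.
64 MHz mod fs = 28 MHz.
28 MHz > fs/2 = 18 MHz, folds to fs − 28 MHz = 8 MHz.
35.5 MHz > fs/2 = 18 MHz, folds to fs − 35.5 MHz = 0.5 MHz.
81.5 MHz mod fs = 9.5 MHz.
9.5 MHz ≤ fs/2 = 18 MHz, appears at 9.5 MHz.
72.5 MHz mod fs = 0.5 MHz.
0.5 MHz ≤ fs/2 = 18 MHz, appears at 0.5 MHz.
141.5 MHz mod fs = 33.5 MHz.
33.5 MHz > fs/2 = 18 MHz, folds to fs − 33.5 MHz = 2.5 MHz.
35.5 MHz and 72.5 MHz both map to 0.5 MHz.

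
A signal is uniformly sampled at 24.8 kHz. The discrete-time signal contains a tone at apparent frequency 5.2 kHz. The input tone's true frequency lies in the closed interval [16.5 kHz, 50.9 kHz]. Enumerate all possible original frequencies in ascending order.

19.6 kHz, 30 kHz, 44.4 kHz

Frequencies that alias to 5.2 kHz are k·fs ± 5.2 kHz for integer k ≥ 0.
k=0: 5.2 kHz.
k=1: 19.6 kHz, 30 kHz.
k=2: 44.4 kHz, 54.8 kHz.
k=3: 69.2 kHz, 79.6 kHz.
Within [16.5 kHz, 50.9 kHz]: 19.6 kHz, 30 kHz, 44.4 kHz.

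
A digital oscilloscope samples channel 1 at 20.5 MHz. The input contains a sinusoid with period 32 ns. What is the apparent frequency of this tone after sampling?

9.75 MHz

T = 32 ns → f = 1/T = 31.25 MHz.
31.25 MHz mod fs = 10.75 MHz.
10.75 MHz > fs/2 = 10.25 MHz, folds to fs − 10.75 MHz = 9.75 MHz.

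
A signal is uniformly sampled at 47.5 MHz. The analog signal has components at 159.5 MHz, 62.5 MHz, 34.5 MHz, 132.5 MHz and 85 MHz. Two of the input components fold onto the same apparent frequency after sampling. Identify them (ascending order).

fs/2 = 23.75 MHz.
159.5 MHz mod fs = 17 MHz.
17 MHz ≤ fs/2 = 23.75 MHz, appears at 17 MHz.
62.5 MHz mod fs = 15 MHz.
15 MHz ≤ fs/2 = 23.75 MHz, appears at 15 MHz.
34.5 MHz > fs/2 = 23.75 MHz, folds to fs − 34.5 MHz = 13 MHz.
132.5 MHz mod fs = 37.5 MHz.
37.5 MHz > fs/2 = 23.75 MHz, folds to fs − 37.5 MHz = 10 MHz.
85 MHz mod fs = 37.5 MHz.
37.5 MHz > fs/2 = 23.75 MHz, folds to fs − 37.5 MHz = 10 MHz.
85 MHz and 132.5 MHz both map to 10 MHz.

85 MHz, 132.5 MHz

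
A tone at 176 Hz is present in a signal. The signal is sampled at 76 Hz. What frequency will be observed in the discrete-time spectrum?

24 Hz

176 Hz mod fs = 24 Hz.
24 Hz ≤ fs/2 = 38 Hz, appears at 24 Hz.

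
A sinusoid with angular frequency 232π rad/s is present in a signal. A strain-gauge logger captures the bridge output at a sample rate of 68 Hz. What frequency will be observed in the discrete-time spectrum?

ω = 232π rad/s → f = ω/(2π) = 116 Hz.
116 Hz mod fs = 48 Hz.
48 Hz > fs/2 = 34 Hz, folds to fs − 48 Hz = 20 Hz.

20 Hz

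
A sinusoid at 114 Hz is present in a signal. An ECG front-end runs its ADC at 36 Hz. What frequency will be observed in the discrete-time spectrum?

114 Hz mod fs = 6 Hz.
6 Hz ≤ fs/2 = 18 Hz, appears at 6 Hz.

6 Hz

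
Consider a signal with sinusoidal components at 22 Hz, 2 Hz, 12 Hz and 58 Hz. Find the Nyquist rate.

116 Hz

Highest-frequency component: 58 Hz.
Nyquist rate = 2 × 58 Hz = 116 Hz.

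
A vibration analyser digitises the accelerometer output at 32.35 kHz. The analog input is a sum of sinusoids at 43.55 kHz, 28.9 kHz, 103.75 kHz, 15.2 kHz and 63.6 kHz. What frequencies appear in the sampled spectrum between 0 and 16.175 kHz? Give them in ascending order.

1.1 kHz, 3.45 kHz, 6.7 kHz, 11.2 kHz, 15.2 kHz

fs/2 = 16.175 kHz.
43.55 kHz mod fs = 11.2 kHz.
11.2 kHz ≤ fs/2 = 16.175 kHz, appears at 11.2 kHz.
28.9 kHz > fs/2 = 16.175 kHz, folds to fs − 28.9 kHz = 3.45 kHz.
103.75 kHz mod fs = 6.7 kHz.
6.7 kHz ≤ fs/2 = 16.175 kHz, appears at 6.7 kHz.
15.2 kHz ≤ fs/2 = 16.175 kHz, passes unchanged.
63.6 kHz mod fs = 31.25 kHz.
31.25 kHz > fs/2 = 16.175 kHz, folds to fs − 31.25 kHz = 1.1 kHz.
Distinct values: {1.1 kHz, 3.45 kHz, 6.7 kHz, 11.2 kHz, 15.2 kHz}.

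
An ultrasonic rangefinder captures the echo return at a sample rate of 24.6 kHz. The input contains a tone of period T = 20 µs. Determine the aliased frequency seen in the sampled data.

0.8 kHz

T = 20 µs → f = 1/T = 50 kHz.
50 kHz mod fs = 0.8 kHz.
0.8 kHz ≤ fs/2 = 12.3 kHz, appears at 0.8 kHz.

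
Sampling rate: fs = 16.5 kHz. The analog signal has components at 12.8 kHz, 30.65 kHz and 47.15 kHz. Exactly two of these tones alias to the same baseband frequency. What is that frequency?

fs/2 = 8.25 kHz.
12.8 kHz > fs/2 = 8.25 kHz, folds to fs − 12.8 kHz = 3.7 kHz.
30.65 kHz mod fs = 14.15 kHz.
14.15 kHz > fs/2 = 8.25 kHz, folds to fs − 14.15 kHz = 2.35 kHz.
47.15 kHz mod fs = 14.15 kHz.
14.15 kHz > fs/2 = 8.25 kHz, folds to fs − 14.15 kHz = 2.35 kHz.
30.65 kHz and 47.15 kHz both map to 2.35 kHz.

2.35 kHz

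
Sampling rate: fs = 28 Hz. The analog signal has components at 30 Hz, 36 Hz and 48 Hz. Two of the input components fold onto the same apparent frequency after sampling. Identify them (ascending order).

36 Hz, 48 Hz

fs/2 = 14 Hz.
30 Hz mod fs = 2 Hz.
2 Hz ≤ fs/2 = 14 Hz, appears at 2 Hz.
36 Hz mod fs = 8 Hz.
8 Hz ≤ fs/2 = 14 Hz, appears at 8 Hz.
48 Hz mod fs = 20 Hz.
20 Hz > fs/2 = 14 Hz, folds to fs − 20 Hz = 8 Hz.
36 Hz and 48 Hz both map to 8 Hz.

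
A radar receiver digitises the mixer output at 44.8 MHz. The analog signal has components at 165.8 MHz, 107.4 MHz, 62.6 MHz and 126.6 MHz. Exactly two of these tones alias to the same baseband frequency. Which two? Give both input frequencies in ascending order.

62.6 MHz, 107.4 MHz

fs/2 = 22.4 MHz.
165.8 MHz mod fs = 31.4 MHz.
31.4 MHz > fs/2 = 22.4 MHz, folds to fs − 31.4 MHz = 13.4 MHz.
107.4 MHz mod fs = 17.8 MHz.
17.8 MHz ≤ fs/2 = 22.4 MHz, appears at 17.8 MHz.
62.6 MHz mod fs = 17.8 MHz.
17.8 MHz ≤ fs/2 = 22.4 MHz, appears at 17.8 MHz.
126.6 MHz mod fs = 37 MHz.
37 MHz > fs/2 = 22.4 MHz, folds to fs − 37 MHz = 7.8 MHz.
62.6 MHz and 107.4 MHz both map to 17.8 MHz.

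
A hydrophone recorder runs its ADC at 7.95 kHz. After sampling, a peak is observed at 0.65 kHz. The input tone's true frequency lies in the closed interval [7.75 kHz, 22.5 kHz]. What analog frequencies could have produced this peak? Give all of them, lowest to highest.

8.6 kHz, 15.25 kHz, 16.55 kHz

Frequencies that alias to 0.65 kHz are k·fs ± 0.65 kHz for integer k ≥ 0.
k=0: 0.65 kHz.
k=1: 7.3 kHz, 8.6 kHz.
k=2: 15.25 kHz, 16.55 kHz.
k=3: 23.2 kHz, 24.5 kHz.
Within [7.75 kHz, 22.5 kHz]: 8.6 kHz, 15.25 kHz, 16.55 kHz.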